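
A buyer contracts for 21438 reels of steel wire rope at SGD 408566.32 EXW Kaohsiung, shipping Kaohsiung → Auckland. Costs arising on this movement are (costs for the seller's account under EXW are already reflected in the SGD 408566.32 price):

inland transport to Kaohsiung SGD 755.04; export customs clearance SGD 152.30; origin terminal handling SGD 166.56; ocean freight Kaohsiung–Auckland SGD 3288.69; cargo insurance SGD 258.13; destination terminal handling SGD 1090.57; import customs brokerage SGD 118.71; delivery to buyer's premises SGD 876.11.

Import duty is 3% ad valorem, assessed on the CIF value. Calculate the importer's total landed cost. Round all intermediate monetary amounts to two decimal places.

EXW: the seller makes goods available at their premises; the buyer bears all onward costs.
CIF value = EXW price + inland to port + export clearance + origin terminal + freight + insurance = 408566.32 + 755.04 + 152.30 + 166.56 + 3288.69 + 258.13 = 413187.04
Import duty = 413187.04 × 3% = 12395.61
Buyer bears: inland to port 755.04 + export clearance 152.30 + origin terminal 166.56 + freight 3288.69 + insurance 258.13 + destination terminal 1090.57 + brokerage 118.71 + delivery 876.11 + duty 12395.61 = 19101.72
Landed cost = invoice 408566.32 + 19101.72 = 427668.04

Total landed cost: SGD 427668.04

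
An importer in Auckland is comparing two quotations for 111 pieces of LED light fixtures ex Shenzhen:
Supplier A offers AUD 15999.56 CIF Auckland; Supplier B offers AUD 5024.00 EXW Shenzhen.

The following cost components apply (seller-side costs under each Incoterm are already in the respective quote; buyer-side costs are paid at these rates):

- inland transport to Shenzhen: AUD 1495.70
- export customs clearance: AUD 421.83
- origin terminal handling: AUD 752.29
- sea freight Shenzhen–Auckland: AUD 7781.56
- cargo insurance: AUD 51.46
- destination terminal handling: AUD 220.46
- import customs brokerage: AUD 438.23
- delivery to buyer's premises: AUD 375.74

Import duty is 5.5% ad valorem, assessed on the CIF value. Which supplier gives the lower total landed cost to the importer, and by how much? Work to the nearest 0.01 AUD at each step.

Supplier A (CIF):
The CIF price already equals the CIF value: 15999.56
Import duty = 15999.56 × 5.5% = 879.98
Buyer bears (A): 220.46 + 438.23 + 375.74 = 1034.43
Landed cost (A) = invoice 15999.56 + 1034.43 + duty 879.98 = 17913.97
Supplier B (EXW):
CIF value = EXW price + inland to port + export clearance + origin terminal + freight + insurance = 5024.00 + 1495.70 + 421.83 + 752.29 + 7781.56 + 51.46 = 15526.84
Import duty = 15526.84 × 5.5% = 853.98
Buyer bears (B): 1495.70 + 421.83 + 752.29 + 7781.56 + 51.46 + 220.46 + 438.23 + 375.74 = 11537.27
Landed cost (B) = invoice 5024.00 + 11537.27 + duty 853.98 = 17415.25
Difference = |17913.97 − 17415.25| = 498.72

Supplier B is cheaper by AUD 498.72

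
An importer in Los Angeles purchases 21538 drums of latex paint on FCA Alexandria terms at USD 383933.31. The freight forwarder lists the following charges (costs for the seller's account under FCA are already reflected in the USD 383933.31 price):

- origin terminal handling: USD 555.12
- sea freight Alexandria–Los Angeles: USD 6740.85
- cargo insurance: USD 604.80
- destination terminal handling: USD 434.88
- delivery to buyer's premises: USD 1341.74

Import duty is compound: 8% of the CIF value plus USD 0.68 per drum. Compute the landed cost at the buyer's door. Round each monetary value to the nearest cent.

FCA: the seller delivers export-cleared goods to the carrier; the buyer bears costs from that point.
CIF value = FCA price + origin terminal + freight + insurance = 383933.31 + 555.12 + 6740.85 + 604.80 = 391834.08
Ad valorem component: 391834.08 × 8% = 31346.73
Specific component: 21538 × 0.68 = 14645.84
Import duty = 31346.73 + 14645.84 = 45992.57
Buyer bears: origin terminal 555.12 + freight 6740.85 + insurance 604.80 + destination terminal 434.88 + delivery 1341.74 + duty 45992.57 = 55669.96
Landed cost = invoice 383933.31 + 55669.96 = 439603.27

Total landed cost: USD 439603.27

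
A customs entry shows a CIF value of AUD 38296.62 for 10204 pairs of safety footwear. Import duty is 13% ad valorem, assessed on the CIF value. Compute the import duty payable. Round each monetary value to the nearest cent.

Import duty: AUD 4978.56

Import duty = 38296.62 × 13% = 4978.56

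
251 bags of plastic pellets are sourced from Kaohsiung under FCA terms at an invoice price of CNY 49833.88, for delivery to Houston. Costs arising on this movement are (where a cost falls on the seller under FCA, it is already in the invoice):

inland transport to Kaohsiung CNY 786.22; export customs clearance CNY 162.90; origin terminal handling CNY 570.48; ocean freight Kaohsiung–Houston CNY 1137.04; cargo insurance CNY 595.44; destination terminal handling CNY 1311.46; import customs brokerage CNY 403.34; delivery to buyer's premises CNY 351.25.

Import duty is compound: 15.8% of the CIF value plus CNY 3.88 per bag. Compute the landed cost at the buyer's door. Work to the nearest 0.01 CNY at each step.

Total landed cost: CNY 63414.39

FCA: the seller delivers export-cleared goods to the carrier; the buyer bears costs from that point.
Already in the invoice (seller's account under FCA): inland to port, export clearance — exclude.
CIF value = FCA price + origin terminal + freight + insurance = 49833.88 + 570.48 + 1137.04 + 595.44 = 52136.84
Ad valorem component: 52136.84 × 15.8% = 8237.62
Specific component: 251 × 3.88 = 973.88
Import duty = 8237.62 + 973.88 = 9211.50
Buyer bears: origin terminal 570.48 + freight 1137.04 + insurance 595.44 + destination terminal 1311.46 + brokerage 403.34 + delivery 351.25 + duty 9211.50 = 13580.51
Landed cost = invoice 49833.88 + 13580.51 = 63414.39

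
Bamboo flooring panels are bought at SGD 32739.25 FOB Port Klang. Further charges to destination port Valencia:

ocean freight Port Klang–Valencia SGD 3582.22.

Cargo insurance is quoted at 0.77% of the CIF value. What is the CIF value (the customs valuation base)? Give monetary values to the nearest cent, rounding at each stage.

CIF value: SGD 36603.32

Let C be the CIF value. C = FOB price + freight + 0.77% × C
C − 0.77% × C = 32739.25 + 3582.22
0.9923 × C = 36321.47
C = 36321.47 / 0.9923 = 36603.32
Insurance premium = 0.77% × 36603.32 = 281.85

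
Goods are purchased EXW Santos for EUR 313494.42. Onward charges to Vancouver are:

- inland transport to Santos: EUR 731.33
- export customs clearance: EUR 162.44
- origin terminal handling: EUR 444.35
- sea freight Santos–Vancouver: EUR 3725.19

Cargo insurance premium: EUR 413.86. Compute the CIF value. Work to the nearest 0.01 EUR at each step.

CIF value: EUR 318971.59

CIF = EXW price + pre-shipment costs + freight + insurance
CIF = 313494.42 + 731.33 + 162.44 + 444.35 + 3725.19 + 413.86 = 318971.59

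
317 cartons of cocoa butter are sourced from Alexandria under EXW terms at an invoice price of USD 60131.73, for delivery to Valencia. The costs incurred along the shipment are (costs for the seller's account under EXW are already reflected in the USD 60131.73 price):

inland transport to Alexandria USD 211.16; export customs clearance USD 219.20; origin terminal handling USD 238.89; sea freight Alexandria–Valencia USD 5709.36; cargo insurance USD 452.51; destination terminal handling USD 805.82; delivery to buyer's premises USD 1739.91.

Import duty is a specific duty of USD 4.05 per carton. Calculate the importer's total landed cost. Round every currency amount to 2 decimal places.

EXW: the seller makes goods available at their premises; the buyer bears all onward costs.
CIF value = EXW price + inland to port + export clearance + origin terminal + freight + insurance = 60131.73 + 211.16 + 219.20 + 238.89 + 5709.36 + 452.51 = 66962.85
Import duty = 317 × 4.05 = 1283.85
Buyer bears: inland to port 211.16 + export clearance 219.20 + origin terminal 238.89 + freight 5709.36 + insurance 452.51 + destination terminal 805.82 + delivery 1739.91 + duty 1283.85 = 10660.70
Landed cost = invoice 60131.73 + 10660.70 = 70792.43

Total landed cost: USD 70792.43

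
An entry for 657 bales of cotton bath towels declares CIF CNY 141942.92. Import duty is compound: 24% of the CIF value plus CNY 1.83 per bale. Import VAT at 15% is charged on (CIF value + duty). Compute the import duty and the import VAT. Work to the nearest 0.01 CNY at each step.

Ad valorem component: 141942.92 × 24% = 34066.30
Specific component: 657 × 1.83 = 1202.31
Import duty = 34066.30 + 1202.31 = 35268.61
VAT base = CIF + duty = 141942.92 + 35268.61 = 177211.53
Import VAT = 177211.53 × 15% = 26581.73

Import duty: CNY 35268.61; import VAT: CNY 26581.73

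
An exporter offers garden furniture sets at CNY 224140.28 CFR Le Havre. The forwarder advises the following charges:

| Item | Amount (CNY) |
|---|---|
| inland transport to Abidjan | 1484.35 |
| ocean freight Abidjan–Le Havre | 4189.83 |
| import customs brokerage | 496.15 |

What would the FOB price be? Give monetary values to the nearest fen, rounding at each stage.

FOB price: CNY 219950.45

Not relevant to the conversion: inland to port — on the seller under both CFR and FOB; already in the CFR price and stays in the FOB price. brokerage — on the buyer under both terms; not part of either seller's price.
From CFR to FOB, the seller no longer bears: freight.
FOB price = 224140.28 − 4189.83 = 219950.45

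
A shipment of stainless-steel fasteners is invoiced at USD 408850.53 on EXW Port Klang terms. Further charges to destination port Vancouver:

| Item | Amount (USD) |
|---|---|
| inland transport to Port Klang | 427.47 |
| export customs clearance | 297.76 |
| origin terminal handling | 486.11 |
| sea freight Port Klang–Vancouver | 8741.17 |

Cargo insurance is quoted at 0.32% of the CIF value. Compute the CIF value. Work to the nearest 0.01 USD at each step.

Let C be the CIF value. C = EXW price + pre-shipment costs + freight + 0.32% × C
C − 0.32% × C = 408850.53 + 427.47 + 297.76 + 486.11 + 8741.17
0.9968 × C = 418803.04
C = 418803.04 / 0.9968 = 420147.51
Insurance premium = 0.32% × 420147.51 = 1344.47

CIF value: USD 420147.51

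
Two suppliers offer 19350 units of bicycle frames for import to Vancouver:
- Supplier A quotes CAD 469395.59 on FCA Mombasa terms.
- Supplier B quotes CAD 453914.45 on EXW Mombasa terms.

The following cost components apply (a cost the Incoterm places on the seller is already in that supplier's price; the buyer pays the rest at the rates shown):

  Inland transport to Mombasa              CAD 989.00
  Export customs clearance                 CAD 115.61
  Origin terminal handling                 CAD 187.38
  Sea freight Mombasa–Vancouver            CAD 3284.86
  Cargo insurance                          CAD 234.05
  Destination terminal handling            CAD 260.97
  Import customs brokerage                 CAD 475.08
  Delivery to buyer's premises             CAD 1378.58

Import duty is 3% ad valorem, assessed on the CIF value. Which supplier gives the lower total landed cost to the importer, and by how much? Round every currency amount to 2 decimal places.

Supplier A (FCA):
CIF value = FCA price + origin terminal + freight + insurance = 469395.59 + 187.38 + 3284.86 + 234.05 = 473101.88
Import duty = 473101.88 × 3% = 14193.06
Buyer bears (A): 187.38 + 3284.86 + 234.05 + 260.97 + 475.08 + 1378.58 = 5820.92
Landed cost (A) = invoice 469395.59 + 5820.92 + duty 14193.06 = 489409.57
Supplier B (EXW):
CIF value = EXW price + inland to port + export clearance + origin terminal + freight + insurance = 453914.45 + 989.00 + 115.61 + 187.38 + 3284.86 + 234.05 = 458725.35
Import duty = 458725.35 × 3% = 13761.76
Buyer bears (B): 989.00 + 115.61 + 187.38 + 3284.86 + 234.05 + 260.97 + 475.08 + 1378.58 = 6925.53
Landed cost (B) = invoice 453914.45 + 6925.53 + duty 13761.76 = 474601.74
Difference = |489409.57 − 474601.74| = 14807.83

Supplier B is cheaper by CAD 14807.83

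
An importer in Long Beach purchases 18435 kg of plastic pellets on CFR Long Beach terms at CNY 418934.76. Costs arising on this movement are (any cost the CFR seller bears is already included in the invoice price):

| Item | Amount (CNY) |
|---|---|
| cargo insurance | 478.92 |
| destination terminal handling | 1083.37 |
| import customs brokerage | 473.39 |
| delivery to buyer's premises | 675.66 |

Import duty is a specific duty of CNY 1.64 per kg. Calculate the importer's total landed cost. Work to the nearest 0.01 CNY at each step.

Total landed cost: CNY 451879.50

CFR: the seller pays costs through ocean freight to the destination port, but not insurance.
CIF value = CFR price + insurance = 418934.76 + 478.92 = 419413.68
Import duty = 18435 × 1.64 = 30233.40
Buyer bears: insurance 478.92 + destination terminal 1083.37 + brokerage 473.39 + delivery 675.66 + duty 30233.40 = 32944.74
Landed cost = invoice 418934.76 + 32944.74 = 451879.50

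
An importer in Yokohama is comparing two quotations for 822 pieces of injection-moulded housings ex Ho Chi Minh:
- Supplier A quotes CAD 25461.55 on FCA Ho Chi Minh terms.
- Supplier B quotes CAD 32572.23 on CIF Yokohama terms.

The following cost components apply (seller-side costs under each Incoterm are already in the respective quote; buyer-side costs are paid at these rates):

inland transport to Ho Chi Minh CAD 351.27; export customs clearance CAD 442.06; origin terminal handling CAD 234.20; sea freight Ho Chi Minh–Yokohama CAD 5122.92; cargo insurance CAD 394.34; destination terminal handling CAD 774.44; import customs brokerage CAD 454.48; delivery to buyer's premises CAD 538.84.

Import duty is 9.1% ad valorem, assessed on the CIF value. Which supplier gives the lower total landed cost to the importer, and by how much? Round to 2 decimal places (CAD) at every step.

Supplier A is cheaper by CAD 1482.91

Supplier A (FCA):
CIF value = FCA price + origin terminal + freight + insurance = 25461.55 + 234.20 + 5122.92 + 394.34 = 31213.01
Import duty = 31213.01 × 9.1% = 2840.38
Buyer bears (A): 234.20 + 5122.92 + 394.34 + 774.44 + 454.48 + 538.84 = 7519.22
Landed cost (A) = invoice 25461.55 + 7519.22 + duty 2840.38 = 35821.15
Supplier B (CIF):
The CIF price already equals the CIF value: 32572.23
Import duty = 32572.23 × 9.1% = 2964.07
Buyer bears (B): 774.44 + 454.48 + 538.84 = 1767.76
Landed cost (B) = invoice 32572.23 + 1767.76 + duty 2964.07 = 37304.06
Difference = |35821.15 − 37304.06| = 1482.91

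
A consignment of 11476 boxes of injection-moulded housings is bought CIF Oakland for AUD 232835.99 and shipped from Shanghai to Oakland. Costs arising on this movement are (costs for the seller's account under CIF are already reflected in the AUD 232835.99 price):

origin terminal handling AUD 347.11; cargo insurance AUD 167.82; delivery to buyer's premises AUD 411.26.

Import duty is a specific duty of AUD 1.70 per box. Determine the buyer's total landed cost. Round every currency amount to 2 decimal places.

CIF: the seller pays costs through ocean freight and marine insurance to the destination port.
Already in the invoice (seller's account under CIF): origin terminal, insurance — exclude.
The CIF price already equals the CIF value: 232835.99
Import duty = 11476 × 1.70 = 19509.20
Buyer bears: delivery 411.26 + duty 19509.20 = 19920.46
Landed cost = invoice 232835.99 + 19920.46 = 252756.45

Total landed cost: AUD 252756.45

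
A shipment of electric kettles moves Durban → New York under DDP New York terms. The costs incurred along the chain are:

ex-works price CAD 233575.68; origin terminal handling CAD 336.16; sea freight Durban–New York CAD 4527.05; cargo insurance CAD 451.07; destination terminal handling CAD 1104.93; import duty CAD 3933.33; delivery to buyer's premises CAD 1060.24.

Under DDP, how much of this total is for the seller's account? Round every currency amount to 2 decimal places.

DDP: the seller bears all costs including import duty.
Seller's account: goods 233575.68 + origin terminal 336.16 + freight 4527.05 + insurance 451.07 + destination terminal 1104.93 + duty 3933.33 + delivery 1060.24 = 244988.46
Buyer's account: 0.00

Seller's account: CAD 244988.46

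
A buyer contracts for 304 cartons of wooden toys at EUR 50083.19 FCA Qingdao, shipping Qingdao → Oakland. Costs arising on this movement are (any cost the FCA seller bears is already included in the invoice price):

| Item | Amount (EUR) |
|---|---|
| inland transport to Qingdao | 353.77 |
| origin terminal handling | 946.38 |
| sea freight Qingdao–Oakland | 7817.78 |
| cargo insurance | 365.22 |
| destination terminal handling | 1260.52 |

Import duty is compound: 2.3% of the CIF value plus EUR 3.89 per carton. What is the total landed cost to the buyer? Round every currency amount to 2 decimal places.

Total landed cost: EUR 63017.54

FCA: the seller delivers export-cleared goods to the carrier; the buyer bears costs from that point.
Already in the invoice (seller's account under FCA): inland to port — exclude.
CIF value = FCA price + origin terminal + freight + insurance = 50083.19 + 946.38 + 7817.78 + 365.22 = 59212.57
Ad valorem component: 59212.57 × 2.3% = 1361.89
Specific component: 304 × 3.89 = 1182.56
Import duty = 1361.89 + 1182.56 = 2544.45
Buyer bears: origin terminal 946.38 + freight 7817.78 + insurance 365.22 + destination terminal 1260.52 + duty 2544.45 = 12934.35
Landed cost = invoice 50083.19 + 12934.35 = 63017.54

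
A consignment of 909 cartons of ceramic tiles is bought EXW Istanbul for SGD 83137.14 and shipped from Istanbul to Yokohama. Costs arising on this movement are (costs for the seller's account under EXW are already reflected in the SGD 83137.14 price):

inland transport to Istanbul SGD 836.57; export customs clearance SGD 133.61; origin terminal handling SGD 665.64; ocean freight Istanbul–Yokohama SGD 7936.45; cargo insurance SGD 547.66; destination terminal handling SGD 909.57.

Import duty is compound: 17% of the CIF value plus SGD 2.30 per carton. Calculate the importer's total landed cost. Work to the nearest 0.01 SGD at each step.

EXW: the seller makes goods available at their premises; the buyer bears all onward costs.
CIF value = EXW price + inland to port + export clearance + origin terminal + freight + insurance = 83137.14 + 836.57 + 133.61 + 665.64 + 7936.45 + 547.66 = 93257.07
Ad valorem component: 93257.07 × 17% = 15853.70
Specific component: 909 × 2.30 = 2090.70
Import duty = 15853.70 + 2090.70 = 17944.40
Buyer bears: inland to port 836.57 + export clearance 133.61 + origin terminal 665.64 + freight 7936.45 + insurance 547.66 + destination terminal 909.57 + duty 17944.40 = 28973.90
Landed cost = invoice 83137.14 + 28973.90 = 112111.04

Total landed cost: SGD 112111.04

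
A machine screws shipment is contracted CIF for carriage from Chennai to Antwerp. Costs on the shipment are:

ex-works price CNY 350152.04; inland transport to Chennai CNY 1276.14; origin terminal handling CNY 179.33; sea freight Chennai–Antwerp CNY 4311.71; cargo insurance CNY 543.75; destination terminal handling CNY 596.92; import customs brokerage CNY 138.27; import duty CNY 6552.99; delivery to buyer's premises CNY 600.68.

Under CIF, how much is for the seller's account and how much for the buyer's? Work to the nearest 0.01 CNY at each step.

Seller: CNY 356462.97; buyer: CNY 7888.86

CIF: the seller pays costs through ocean freight and marine insurance to the destination port.
Seller's account: goods 350152.04 + inland to port 1276.14 + origin terminal 179.33 + freight 4311.71 + insurance 543.75 = 356462.97
Buyer's account: destination terminal 596.92 + brokerage 138.27 + duty 6552.99 + delivery 600.68 = 7888.86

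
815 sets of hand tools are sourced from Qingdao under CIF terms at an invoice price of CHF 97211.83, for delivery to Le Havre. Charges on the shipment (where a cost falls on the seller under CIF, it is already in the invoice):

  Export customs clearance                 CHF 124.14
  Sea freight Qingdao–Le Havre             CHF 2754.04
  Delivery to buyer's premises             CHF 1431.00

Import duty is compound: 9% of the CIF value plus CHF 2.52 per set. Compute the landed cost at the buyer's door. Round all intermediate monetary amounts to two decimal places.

Total landed cost: CHF 109445.69

CIF: the seller pays costs through ocean freight and marine insurance to the destination port.
Already in the invoice (seller's account under CIF): export clearance, freight — exclude.
The CIF price already equals the CIF value: 97211.83
Ad valorem component: 97211.83 × 9% = 8749.06
Specific component: 815 × 2.52 = 2053.80
Import duty = 8749.06 + 2053.80 = 10802.86
Buyer bears: delivery 1431.00 + duty 10802.86 = 12233.86
Landed cost = invoice 97211.83 + 12233.86 = 109445.69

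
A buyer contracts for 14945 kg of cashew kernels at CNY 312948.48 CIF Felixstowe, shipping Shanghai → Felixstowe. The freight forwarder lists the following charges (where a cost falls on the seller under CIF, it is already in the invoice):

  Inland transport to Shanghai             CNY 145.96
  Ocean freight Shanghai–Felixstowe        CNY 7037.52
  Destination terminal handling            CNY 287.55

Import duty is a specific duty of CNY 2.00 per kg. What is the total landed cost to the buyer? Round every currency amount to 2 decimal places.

Total landed cost: CNY 343126.03

CIF: the seller pays costs through ocean freight and marine insurance to the destination port.
Already in the invoice (seller's account under CIF): inland to port, freight — exclude.
The CIF price already equals the CIF value: 312948.48
Import duty = 14945 × 2.00 = 29890.00
Buyer bears: destination terminal 287.55 + duty 29890.00 = 30177.55
Landed cost = invoice 312948.48 + 30177.55 = 343126.03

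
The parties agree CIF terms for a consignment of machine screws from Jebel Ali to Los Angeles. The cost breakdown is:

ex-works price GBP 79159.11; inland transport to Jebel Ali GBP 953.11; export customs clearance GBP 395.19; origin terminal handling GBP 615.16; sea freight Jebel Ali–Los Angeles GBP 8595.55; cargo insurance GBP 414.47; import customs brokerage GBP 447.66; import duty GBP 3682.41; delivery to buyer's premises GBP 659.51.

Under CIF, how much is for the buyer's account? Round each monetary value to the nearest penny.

Buyer's account: GBP 4789.58

CIF: the seller pays costs through ocean freight and marine insurance to the destination port.
Seller's account: goods 79159.11 + inland to port 953.11 + export clearance 395.19 + origin terminal 615.16 + freight 8595.55 + insurance 414.47 = 90132.59
Buyer's account: brokerage 447.66 + duty 3682.41 + delivery 659.51 = 4789.58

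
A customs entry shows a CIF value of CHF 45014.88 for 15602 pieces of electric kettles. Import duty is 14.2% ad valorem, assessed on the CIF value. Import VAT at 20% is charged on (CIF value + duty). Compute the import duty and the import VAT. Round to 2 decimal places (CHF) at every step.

Import duty = 45014.88 × 14.2% = 6392.11
VAT base = CIF + duty = 45014.88 + 6392.11 = 51406.99
Import VAT = 51406.99 × 20% = 10281.40

Import duty: CHF 6392.11; import VAT: CHF 10281.40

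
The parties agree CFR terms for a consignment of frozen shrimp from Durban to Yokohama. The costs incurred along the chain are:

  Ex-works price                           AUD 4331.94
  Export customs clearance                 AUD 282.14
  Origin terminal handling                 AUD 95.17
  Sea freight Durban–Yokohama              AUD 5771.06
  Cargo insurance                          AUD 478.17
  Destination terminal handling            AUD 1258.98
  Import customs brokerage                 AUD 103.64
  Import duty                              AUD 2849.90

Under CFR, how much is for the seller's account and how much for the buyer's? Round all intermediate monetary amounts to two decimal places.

Seller: AUD 10480.31; buyer: AUD 4690.69

CFR: the seller pays costs through ocean freight to the destination port, but not insurance.
Seller's account: goods 4331.94 + export clearance 282.14 + origin terminal 95.17 + freight 5771.06 = 10480.31
Buyer's account: insurance 478.17 + destination terminal 1258.98 + brokerage 103.64 + duty 2849.90 = 4690.69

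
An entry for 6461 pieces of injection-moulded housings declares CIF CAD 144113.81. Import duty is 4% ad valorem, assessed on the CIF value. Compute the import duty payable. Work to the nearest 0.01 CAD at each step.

Import duty: CAD 5764.55

Import duty = 144113.81 × 4% = 5764.55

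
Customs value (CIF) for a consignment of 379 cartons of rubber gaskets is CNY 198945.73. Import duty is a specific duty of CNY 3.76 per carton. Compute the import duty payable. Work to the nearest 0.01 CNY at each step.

Import duty = 379 × 3.76 = 1425.04

Import duty: CNY 1425.04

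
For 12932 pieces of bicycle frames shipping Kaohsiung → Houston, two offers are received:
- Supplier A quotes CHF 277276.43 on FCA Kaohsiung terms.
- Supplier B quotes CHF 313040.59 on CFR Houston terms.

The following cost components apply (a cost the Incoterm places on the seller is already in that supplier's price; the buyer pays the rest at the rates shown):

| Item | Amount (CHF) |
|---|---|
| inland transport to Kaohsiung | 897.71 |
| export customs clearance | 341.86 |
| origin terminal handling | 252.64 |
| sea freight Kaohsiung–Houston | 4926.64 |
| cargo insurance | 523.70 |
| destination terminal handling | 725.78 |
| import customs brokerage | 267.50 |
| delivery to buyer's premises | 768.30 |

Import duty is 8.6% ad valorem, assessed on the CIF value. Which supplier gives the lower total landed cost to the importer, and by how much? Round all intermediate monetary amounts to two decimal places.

Supplier A (FCA):
CIF value = FCA price + origin terminal + freight + insurance = 277276.43 + 252.64 + 4926.64 + 523.70 = 282979.41
Import duty = 282979.41 × 8.6% = 24336.23
Buyer bears (A): 252.64 + 4926.64 + 523.70 + 725.78 + 267.50 + 768.30 = 7464.56
Landed cost (A) = invoice 277276.43 + 7464.56 + duty 24336.23 = 309077.22
Supplier B (CFR):
CIF value = CFR price + insurance = 313040.59 + 523.70 = 313564.29
Import duty = 313564.29 × 8.6% = 26966.53
Buyer bears (B): 523.70 + 725.78 + 267.50 + 768.30 = 2285.28
Landed cost (B) = invoice 313040.59 + 2285.28 + duty 26966.53 = 342292.40
Difference = |309077.22 − 342292.40| = 33215.18

Supplier A is cheaper by CHF 33215.18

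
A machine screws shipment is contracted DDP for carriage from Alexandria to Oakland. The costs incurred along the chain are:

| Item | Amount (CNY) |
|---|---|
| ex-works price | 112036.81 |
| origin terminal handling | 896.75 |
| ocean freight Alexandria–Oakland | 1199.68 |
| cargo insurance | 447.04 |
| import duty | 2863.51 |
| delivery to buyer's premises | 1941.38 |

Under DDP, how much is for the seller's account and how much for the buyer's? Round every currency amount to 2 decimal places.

DDP: the seller bears all costs including import duty.
Seller's account: goods 112036.81 + origin terminal 896.75 + freight 1199.68 + insurance 447.04 + duty 2863.51 + delivery 1941.38 = 119385.17
Buyer's account: 0.00

Seller: CNY 119385.17; buyer: CNY 0.00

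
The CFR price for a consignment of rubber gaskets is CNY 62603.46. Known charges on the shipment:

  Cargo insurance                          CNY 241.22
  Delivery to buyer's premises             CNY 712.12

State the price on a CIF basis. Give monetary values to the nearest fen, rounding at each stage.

CIF price: CNY 62844.68

Not relevant to the conversion: delivery — on the buyer under both terms; not part of either seller's price.
From CFR to CIF, the seller additionally bears: insurance.
CIF price = 62603.46 + 241.22 = 62844.68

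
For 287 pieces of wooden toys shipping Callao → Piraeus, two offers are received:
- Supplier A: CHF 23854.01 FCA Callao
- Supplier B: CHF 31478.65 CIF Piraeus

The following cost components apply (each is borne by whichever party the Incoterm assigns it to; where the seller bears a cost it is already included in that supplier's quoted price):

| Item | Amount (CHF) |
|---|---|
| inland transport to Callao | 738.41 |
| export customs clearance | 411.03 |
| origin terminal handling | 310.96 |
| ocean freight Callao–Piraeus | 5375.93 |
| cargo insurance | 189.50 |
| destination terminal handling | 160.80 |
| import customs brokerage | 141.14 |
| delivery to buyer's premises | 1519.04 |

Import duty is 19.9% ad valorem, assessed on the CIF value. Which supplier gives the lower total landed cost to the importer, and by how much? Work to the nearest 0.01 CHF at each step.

Supplier A is cheaper by CHF 2096.15

Supplier A (FCA):
CIF value = FCA price + origin terminal + freight + insurance = 23854.01 + 310.96 + 5375.93 + 189.50 = 29730.40
Import duty = 29730.40 × 19.9% = 5916.35
Buyer bears (A): 310.96 + 5375.93 + 189.50 + 160.80 + 141.14 + 1519.04 = 7697.37
Landed cost (A) = invoice 23854.01 + 7697.37 + duty 5916.35 = 37467.73
Supplier B (CIF):
The CIF price already equals the CIF value: 31478.65
Import duty = 31478.65 × 19.9% = 6264.25
Buyer bears (B): 160.80 + 141.14 + 1519.04 = 1820.98
Landed cost (B) = invoice 31478.65 + 1820.98 + duty 6264.25 = 39563.88
Difference = |37467.73 − 39563.88| = 2096.15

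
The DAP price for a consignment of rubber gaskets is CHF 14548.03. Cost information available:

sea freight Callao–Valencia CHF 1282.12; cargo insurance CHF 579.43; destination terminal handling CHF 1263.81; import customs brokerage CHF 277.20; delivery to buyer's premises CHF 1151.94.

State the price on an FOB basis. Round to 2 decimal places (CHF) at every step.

FOB price: CHF 10270.73

Not relevant to the conversion: brokerage — on the buyer under both terms; not part of either seller's price.
From DAP to FOB, the seller no longer bears: freight, insurance, destination terminal, delivery.
FOB price = 14548.03 − 1282.12 − 579.43 − 1263.81 − 1151.94 = 10270.73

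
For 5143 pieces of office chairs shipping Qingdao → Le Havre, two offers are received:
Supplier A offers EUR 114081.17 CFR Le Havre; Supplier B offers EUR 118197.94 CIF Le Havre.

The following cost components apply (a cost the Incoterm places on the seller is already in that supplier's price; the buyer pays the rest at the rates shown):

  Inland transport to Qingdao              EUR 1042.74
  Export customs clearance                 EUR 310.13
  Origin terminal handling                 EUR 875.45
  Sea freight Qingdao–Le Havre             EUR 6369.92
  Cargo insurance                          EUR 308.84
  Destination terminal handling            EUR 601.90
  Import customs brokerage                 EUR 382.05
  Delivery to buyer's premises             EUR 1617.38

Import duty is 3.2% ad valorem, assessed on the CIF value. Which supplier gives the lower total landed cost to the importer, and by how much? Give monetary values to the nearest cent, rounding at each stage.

Supplier A is cheaper by EUR 3929.78

Supplier A (CFR):
CIF value = CFR price + insurance = 114081.17 + 308.84 = 114390.01
Import duty = 114390.01 × 3.2% = 3660.48
Buyer bears (A): 308.84 + 601.90 + 382.05 + 1617.38 = 2910.17
Landed cost (A) = invoice 114081.17 + 2910.17 + duty 3660.48 = 120651.82
Supplier B (CIF):
The CIF price already equals the CIF value: 118197.94
Import duty = 118197.94 × 3.2% = 3782.33
Buyer bears (B): 601.90 + 382.05 + 1617.38 = 2601.33
Landed cost (B) = invoice 118197.94 + 2601.33 + duty 3782.33 = 124581.60
Difference = |120651.82 − 124581.60| = 3929.78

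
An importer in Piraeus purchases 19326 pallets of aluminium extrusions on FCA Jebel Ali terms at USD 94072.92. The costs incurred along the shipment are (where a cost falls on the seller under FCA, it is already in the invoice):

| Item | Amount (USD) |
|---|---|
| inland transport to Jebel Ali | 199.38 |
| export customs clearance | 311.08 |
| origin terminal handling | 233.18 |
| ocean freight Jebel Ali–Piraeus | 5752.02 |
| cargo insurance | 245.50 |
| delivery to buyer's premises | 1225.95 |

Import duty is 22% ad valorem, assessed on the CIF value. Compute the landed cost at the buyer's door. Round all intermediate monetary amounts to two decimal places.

Total landed cost: USD 123596.37

FCA: the seller delivers export-cleared goods to the carrier; the buyer bears costs from that point.
Already in the invoice (seller's account under FCA): inland to port, export clearance — exclude.
CIF value = FCA price + origin terminal + freight + insurance = 94072.92 + 233.18 + 5752.02 + 245.50 = 100303.62
Import duty = 100303.62 × 22% = 22066.80
Buyer bears: origin terminal 233.18 + freight 5752.02 + insurance 245.50 + delivery 1225.95 + duty 22066.80 = 29523.45
Landed cost = invoice 94072.92 + 29523.45 = 123596.37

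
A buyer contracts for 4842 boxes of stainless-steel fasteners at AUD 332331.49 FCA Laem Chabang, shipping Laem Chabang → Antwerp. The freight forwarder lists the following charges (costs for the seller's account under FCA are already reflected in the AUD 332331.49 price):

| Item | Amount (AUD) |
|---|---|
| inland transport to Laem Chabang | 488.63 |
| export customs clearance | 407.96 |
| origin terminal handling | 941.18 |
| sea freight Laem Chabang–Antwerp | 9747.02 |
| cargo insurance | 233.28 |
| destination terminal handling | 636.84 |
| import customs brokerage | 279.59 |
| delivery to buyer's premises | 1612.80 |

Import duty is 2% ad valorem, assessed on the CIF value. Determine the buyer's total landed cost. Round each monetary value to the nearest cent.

FCA: the seller delivers export-cleared goods to the carrier; the buyer bears costs from that point.
Already in the invoice (seller's account under FCA): inland to port, export clearance — exclude.
CIF value = FCA price + origin terminal + freight + insurance = 332331.49 + 941.18 + 9747.02 + 233.28 = 343252.97
Import duty = 343252.97 × 2% = 6865.06
Buyer bears: origin terminal 941.18 + freight 9747.02 + insurance 233.28 + destination terminal 636.84 + brokerage 279.59 + delivery 1612.80 + duty 6865.06 = 20315.77
Landed cost = invoice 332331.49 + 20315.77 = 352647.26

Total landed cost: AUD 352647.26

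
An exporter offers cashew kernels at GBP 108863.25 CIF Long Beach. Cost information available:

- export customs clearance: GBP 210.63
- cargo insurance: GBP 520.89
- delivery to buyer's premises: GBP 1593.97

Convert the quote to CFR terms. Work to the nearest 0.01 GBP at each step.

CFR price: GBP 108342.36

Not relevant to the conversion: export clearance — on the seller under both CIF and CFR; already in the CIF price and stays in the CFR price. delivery — on the buyer under both terms; not part of either seller's price.
From CIF to CFR, the seller no longer bears: insurance.
CFR price = 108863.25 − 520.89 = 108342.36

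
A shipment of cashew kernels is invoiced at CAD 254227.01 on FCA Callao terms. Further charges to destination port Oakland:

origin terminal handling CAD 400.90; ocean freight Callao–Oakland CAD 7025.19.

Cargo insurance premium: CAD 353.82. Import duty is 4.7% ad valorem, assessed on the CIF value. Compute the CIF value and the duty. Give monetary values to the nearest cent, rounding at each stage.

CIF = FCA price + pre-shipment costs + freight + insurance
CIF = 254227.01 + 400.90 + 7025.19 + 353.82 = 262006.92
Import duty = 262006.92 × 4.7% = 12314.33

CIF value: CAD 262006.92; import duty: CAD 12314.33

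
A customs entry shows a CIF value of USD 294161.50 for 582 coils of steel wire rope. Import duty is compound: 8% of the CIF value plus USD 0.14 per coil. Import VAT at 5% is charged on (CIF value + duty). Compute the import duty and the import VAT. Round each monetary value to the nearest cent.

Import duty: USD 23614.40; import VAT: USD 15888.80

Ad valorem component: 294161.50 × 8% = 23532.92
Specific component: 582 × 0.14 = 81.48
Import duty = 23532.92 + 81.48 = 23614.40
VAT base = CIF + duty = 294161.50 + 23614.40 = 317775.90
Import VAT = 317775.90 × 5% = 15888.80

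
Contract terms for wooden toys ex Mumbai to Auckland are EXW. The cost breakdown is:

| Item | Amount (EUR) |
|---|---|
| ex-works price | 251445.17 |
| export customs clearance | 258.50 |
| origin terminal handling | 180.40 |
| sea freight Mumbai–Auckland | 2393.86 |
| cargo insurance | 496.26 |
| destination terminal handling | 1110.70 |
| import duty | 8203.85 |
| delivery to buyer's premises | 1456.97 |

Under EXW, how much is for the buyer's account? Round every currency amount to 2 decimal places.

EXW: the seller makes goods available at their premises; the buyer bears all onward costs.
Seller's account: goods 251445.17 = 251445.17
Buyer's account: export clearance 258.50 + origin terminal 180.40 + freight 2393.86 + insurance 496.26 + destination terminal 1110.70 + duty 8203.85 + delivery 1456.97 = 14100.54

Buyer's account: EUR 14100.54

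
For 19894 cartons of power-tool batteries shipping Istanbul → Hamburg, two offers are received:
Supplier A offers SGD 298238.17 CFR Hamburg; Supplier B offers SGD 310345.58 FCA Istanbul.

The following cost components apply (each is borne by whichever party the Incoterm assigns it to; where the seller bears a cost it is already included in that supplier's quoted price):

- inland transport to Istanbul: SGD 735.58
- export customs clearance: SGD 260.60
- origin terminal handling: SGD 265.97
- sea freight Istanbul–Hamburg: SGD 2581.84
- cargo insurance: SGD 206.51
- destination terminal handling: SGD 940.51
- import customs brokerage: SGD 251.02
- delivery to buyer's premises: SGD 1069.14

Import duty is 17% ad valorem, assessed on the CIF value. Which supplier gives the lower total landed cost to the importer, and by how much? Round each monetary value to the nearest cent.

Supplier A is cheaper by SGD 17497.60

Supplier A (CFR):
CIF value = CFR price + insurance = 298238.17 + 206.51 = 298444.68
Import duty = 298444.68 × 17% = 50735.60
Buyer bears (A): 206.51 + 940.51 + 251.02 + 1069.14 = 2467.18
Landed cost (A) = invoice 298238.17 + 2467.18 + duty 50735.60 = 351440.95
Supplier B (FCA):
CIF value = FCA price + origin terminal + freight + insurance = 310345.58 + 265.97 + 2581.84 + 206.51 = 313399.90
Import duty = 313399.90 × 17% = 53277.98
Buyer bears (B): 265.97 + 2581.84 + 206.51 + 940.51 + 251.02 + 1069.14 = 5314.99
Landed cost (B) = invoice 310345.58 + 5314.99 + duty 53277.98 = 368938.55
Difference = |351440.95 − 368938.55| = 17497.60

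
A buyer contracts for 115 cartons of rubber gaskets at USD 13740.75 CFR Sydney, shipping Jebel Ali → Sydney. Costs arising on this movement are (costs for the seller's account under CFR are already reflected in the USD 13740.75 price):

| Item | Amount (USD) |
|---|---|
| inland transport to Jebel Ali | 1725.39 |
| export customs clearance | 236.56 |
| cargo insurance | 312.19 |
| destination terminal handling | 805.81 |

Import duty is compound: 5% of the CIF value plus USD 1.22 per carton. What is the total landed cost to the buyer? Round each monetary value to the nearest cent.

Total landed cost: USD 15701.70

CFR: the seller pays costs through ocean freight to the destination port, but not insurance.
Already in the invoice (seller's account under CFR): inland to port, export clearance — exclude.
CIF value = CFR price + insurance = 13740.75 + 312.19 = 14052.94
Ad valorem component: 14052.94 × 5% = 702.65
Specific component: 115 × 1.22 = 140.30
Import duty = 702.65 + 140.30 = 842.95
Buyer bears: insurance 312.19 + destination terminal 805.81 + duty 842.95 = 1960.95
Landed cost = invoice 13740.75 + 1960.95 = 15701.70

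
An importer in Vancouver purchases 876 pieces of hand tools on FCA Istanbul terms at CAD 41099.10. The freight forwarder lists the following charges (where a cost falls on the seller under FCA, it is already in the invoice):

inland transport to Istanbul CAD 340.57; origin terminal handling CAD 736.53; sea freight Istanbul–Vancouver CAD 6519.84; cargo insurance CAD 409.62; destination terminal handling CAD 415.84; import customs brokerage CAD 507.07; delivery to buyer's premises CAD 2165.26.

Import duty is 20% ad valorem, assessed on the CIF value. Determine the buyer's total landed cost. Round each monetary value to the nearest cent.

Total landed cost: CAD 61606.28

FCA: the seller delivers export-cleared goods to the carrier; the buyer bears costs from that point.
Already in the invoice (seller's account under FCA): inland to port — exclude.
CIF value = FCA price + origin terminal + freight + insurance = 41099.10 + 736.53 + 6519.84 + 409.62 = 48765.09
Import duty = 48765.09 × 20% = 9753.02
Buyer bears: origin terminal 736.53 + freight 6519.84 + insurance 409.62 + destination terminal 415.84 + brokerage 507.07 + delivery 2165.26 + duty 9753.02 = 20507.18
Landed cost = invoice 41099.10 + 20507.18 = 61606.28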